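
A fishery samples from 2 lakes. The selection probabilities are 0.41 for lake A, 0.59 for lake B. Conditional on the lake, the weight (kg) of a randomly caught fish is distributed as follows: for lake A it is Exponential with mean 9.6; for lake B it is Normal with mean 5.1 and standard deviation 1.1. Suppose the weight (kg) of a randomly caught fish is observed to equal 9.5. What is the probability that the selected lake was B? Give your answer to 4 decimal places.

Likelihoods f(9.5 | ·): A: 0.038722; B: 0.000121664.
Posterior ∝ prior × likelihood. Numerator for B: 0.59·0.000121664 = 7.17817e-05.
Normalizing constant: 0.41·0.038722 + 0.59·0.000121664 = 0.0159478.
P(B | observation) = 7.17817e-05 / 0.0159478 = 0.00450103.

0.0045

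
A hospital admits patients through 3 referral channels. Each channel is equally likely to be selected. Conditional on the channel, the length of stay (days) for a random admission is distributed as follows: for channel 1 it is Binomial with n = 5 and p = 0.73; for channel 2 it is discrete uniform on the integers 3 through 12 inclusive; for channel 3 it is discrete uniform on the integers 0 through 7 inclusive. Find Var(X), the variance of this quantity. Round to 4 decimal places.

Per component, 1: μ=3.65, E[X²]=14.308; 2: μ=7.5, E[X²]=64.5; 3: μ=3.5, E[X²]=17.5.
E[X] = 0.333333·3.65 + 0.333333·7.5 + 0.333333·3.5 = 4.88333.
E[X²] = 0.333333·14.308 + 0.333333·64.5 + 0.333333·17.5 = 32.1027.
Var(X) = E[X²] − (E[X])² = 32.1027 − 23.8469 = 8.25572.

8.2557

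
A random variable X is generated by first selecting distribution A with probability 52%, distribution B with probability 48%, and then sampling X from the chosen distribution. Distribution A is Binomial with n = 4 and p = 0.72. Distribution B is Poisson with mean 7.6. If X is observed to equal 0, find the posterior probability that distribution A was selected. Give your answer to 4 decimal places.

0.9301

Likelihoods P(X=0 | ·): A: 0.00614656; B: 0.000500451.
Posterior ∝ prior × likelihood. Numerator for A: 0.52·0.00614656 = 0.00319621.
Normalizing constant: 0.52·0.00614656 + 0.48·0.000500451 = 0.00343643.
P(A | observation) = 0.00319621 / 0.00343643 = 0.930097.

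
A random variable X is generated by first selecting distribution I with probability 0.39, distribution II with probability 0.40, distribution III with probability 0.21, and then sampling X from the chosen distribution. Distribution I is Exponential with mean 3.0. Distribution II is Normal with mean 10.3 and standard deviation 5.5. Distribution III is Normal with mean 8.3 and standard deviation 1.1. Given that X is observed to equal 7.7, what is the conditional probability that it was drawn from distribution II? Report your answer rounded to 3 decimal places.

Likelihoods f(7.7 | ·): I: 0.025597; II: 0.0648666; III: 0.312544.
Posterior ∝ prior × likelihood. Numerator for II: 0.4·0.0648666 = 0.0259466.
Normalizing constant: 0.39·0.025597 + 0.4·0.0648666 + 0.21·0.312544 = 0.101564.
P(II | observation) = 0.0259466 / 0.101564 = 0.255471.

0.255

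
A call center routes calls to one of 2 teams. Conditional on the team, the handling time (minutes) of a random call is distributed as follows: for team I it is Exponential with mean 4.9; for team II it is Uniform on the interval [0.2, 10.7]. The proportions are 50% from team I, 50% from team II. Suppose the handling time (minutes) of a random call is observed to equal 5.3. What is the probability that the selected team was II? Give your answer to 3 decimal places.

0.579

Likelihoods f(5.3 | ·): I: 0.0691922; II: 0.0952381.
Posterior ∝ prior × likelihood. Numerator for II: 0.5·0.0952381 = 0.047619.
Normalizing constant: 0.5·0.0691922 + 0.5·0.0952381 = 0.0822151.
P(II | observation) = 0.047619 / 0.0822151 = 0.579201.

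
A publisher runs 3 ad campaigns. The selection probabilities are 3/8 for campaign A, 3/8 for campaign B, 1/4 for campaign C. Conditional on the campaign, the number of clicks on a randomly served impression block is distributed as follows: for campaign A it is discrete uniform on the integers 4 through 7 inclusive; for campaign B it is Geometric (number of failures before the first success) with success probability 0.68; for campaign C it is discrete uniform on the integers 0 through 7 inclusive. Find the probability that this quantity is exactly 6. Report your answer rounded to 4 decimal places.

Conditional on each campaign, P(X = 6): A: 0.25; B: 0.000730144; C: 0.125.
By total probability, P(X = 6) = 0.375·0.25 + 0.375·0.000730144 + 0.25·0.125 = 0.125274.

0.1253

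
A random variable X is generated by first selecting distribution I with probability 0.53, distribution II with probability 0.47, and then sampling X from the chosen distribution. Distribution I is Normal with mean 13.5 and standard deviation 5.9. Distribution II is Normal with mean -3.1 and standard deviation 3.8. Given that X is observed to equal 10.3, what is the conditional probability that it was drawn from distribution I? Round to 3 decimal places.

Likelihoods f(10.3 | ·): I: 0.0583687; II: 0.000209373.
Posterior ∝ prior × likelihood. Numerator for I: 0.53·0.0583687 = 0.0309354.
Normalizing constant: 0.53·0.0583687 + 0.47·0.000209373 = 0.0310338.
P(I | observation) = 0.0309354 / 0.0310338 = 0.996829.

0.997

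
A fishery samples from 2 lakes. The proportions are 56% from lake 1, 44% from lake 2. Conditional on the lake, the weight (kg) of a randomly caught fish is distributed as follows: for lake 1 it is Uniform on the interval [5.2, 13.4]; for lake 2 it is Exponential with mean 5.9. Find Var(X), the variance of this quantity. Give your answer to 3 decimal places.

21.303

Per component, 1: μ=9.3, E[X²]=92.0933; 2: μ=5.9, E[X²]=69.62.
E[X] = 0.56·9.3 + 0.44·5.9 = 7.804.
E[X²] = 0.56·92.0933 + 0.44·69.62 = 82.2051.
Var(X) = E[X²] − (E[X])² = 82.2051 − 60.9024 = 21.3027.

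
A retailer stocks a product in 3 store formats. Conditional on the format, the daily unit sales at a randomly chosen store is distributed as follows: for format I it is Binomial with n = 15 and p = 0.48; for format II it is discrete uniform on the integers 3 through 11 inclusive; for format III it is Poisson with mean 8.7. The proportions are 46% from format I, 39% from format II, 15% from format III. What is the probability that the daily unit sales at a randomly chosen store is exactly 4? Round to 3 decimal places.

Conditional on each format, P(X = 4): I: 0.0544671; II: 0.111111; III: 0.0397653.
By total probability, P(X = 4) = 0.46·0.0544671 + 0.39·0.111111 + 0.15·0.0397653 = 0.074353.

0.074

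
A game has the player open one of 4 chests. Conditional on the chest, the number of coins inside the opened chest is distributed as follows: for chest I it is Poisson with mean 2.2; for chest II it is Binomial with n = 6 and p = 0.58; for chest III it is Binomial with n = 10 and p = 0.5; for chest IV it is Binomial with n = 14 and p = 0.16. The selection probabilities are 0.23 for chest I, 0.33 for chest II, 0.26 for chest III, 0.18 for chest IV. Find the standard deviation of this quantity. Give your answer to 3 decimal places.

Per component, I: μ=2.2, E[X²]=7.04; II: μ=3.48, E[X²]=13.572; III: μ=5, E[X²]=27.5; IV: μ=2.24, E[X²]=6.8992.
E[X] = 0.23·2.2 + 0.33·3.48 + 0.26·5 + 0.18·2.24 = 3.3576.
E[X²] = 0.23·7.04 + 0.33·13.572 + 0.26·27.5 + 0.18·6.8992 = 14.4898.
Var(X) = E[X²] − (E[X])² = 14.4898 − 11.2735 = 3.21634.
SD(X) = √3.21634 = 1.79342.

1.793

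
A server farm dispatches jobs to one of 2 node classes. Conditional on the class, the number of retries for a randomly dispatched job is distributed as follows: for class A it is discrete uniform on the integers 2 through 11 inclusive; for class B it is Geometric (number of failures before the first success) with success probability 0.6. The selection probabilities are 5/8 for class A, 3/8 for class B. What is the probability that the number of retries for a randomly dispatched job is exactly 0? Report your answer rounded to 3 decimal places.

Conditional on each class, P(X = 0): A: 0; B: 0.6.
By total probability, P(X = 0) = 0.625·0 + 0.375·0.6 = 0.225.

0.225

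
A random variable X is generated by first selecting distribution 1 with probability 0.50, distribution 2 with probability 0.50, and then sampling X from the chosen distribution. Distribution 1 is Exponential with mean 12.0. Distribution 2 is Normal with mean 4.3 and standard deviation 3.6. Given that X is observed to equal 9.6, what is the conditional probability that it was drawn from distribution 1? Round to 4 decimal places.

0.4997

Likelihoods f(9.6 | ·): 1: 0.0374441; 2: 0.0374934.
Posterior ∝ prior × likelihood. Numerator for 1: 0.5·0.0374441 = 0.018722.
Normalizing constant: 0.5·0.0374441 + 0.5·0.0374934 = 0.0374687.
P(1 | observation) = 0.018722 / 0.0374687 = 0.499671.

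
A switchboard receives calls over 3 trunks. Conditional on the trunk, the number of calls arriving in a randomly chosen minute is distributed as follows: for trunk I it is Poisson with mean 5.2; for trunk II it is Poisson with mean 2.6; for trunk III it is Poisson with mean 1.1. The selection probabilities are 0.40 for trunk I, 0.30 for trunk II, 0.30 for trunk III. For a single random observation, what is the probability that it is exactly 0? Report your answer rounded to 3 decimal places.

0.124

Conditional on each trunk, P(X = 0): I: 0.00551656; II: 0.0742736; III: 0.332871.
By total probability, P(X = 0) = 0.4·0.00551656 + 0.3·0.0742736 + 0.3·0.332871 = 0.12435.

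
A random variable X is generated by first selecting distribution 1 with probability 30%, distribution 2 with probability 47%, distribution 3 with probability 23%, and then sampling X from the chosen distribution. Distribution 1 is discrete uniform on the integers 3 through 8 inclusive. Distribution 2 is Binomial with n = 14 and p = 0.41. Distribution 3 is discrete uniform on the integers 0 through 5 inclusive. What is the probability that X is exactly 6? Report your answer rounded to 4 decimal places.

0.1484

Conditional on each component, P(X = 6): 1: 0.166667; 2: 0.209447; 3: 0.
By total probability, P(X = 6) = 0.3·0.166667 + 0.47·0.209447 + 0.23·0 = 0.14844.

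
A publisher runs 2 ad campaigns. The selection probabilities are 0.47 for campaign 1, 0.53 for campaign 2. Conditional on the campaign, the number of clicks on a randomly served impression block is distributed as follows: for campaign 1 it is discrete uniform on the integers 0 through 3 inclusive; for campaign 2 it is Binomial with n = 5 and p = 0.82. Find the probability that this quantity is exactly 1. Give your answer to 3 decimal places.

Conditional on each campaign, P(X = 1): 1: 0.25; 2: 0.00430402.
By total probability, P(X = 1) = 0.47·0.25 + 0.53·0.00430402 = 0.119781.

0.120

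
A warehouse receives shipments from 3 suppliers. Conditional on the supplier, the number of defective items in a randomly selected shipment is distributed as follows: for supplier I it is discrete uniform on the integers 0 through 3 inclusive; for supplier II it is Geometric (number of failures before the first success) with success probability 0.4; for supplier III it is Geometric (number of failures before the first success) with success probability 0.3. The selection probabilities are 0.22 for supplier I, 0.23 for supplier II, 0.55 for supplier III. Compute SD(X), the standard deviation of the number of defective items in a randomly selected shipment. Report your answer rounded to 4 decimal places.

2.3637

Per component, I: μ=1.5, E[X²]=3.5; II: μ=1.5, E[X²]=6; III: μ=2.33333, E[X²]=13.2222.
E[X] = 0.22·1.5 + 0.23·1.5 + 0.55·2.33333 = 1.95833.
E[X²] = 0.22·3.5 + 0.23·6 + 0.55·13.2222 = 9.42222.
Var(X) = E[X²] − (E[X])² = 9.42222 − 3.83507 = 5.58715.
SD(X) = √5.58715 = 2.36372.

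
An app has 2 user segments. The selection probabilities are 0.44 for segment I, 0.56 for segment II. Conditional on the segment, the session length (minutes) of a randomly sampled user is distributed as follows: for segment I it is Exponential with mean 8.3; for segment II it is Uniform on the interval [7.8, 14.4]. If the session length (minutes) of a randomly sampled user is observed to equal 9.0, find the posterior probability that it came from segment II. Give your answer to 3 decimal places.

Likelihoods f(9.0 | ·): I: 0.040738; II: 0.151515.
Posterior ∝ prior × likelihood. Numerator for II: 0.56·0.151515 = 0.0848485.
Normalizing constant: 0.44·0.040738 + 0.56·0.151515 = 0.102773.
P(II | observation) = 0.0848485 / 0.102773 = 0.825589.

0.826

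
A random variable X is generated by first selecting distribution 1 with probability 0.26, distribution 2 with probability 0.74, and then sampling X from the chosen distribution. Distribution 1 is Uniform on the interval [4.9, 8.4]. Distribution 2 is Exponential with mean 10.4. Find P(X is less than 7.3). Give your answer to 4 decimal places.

Conditional on each component, P(X < 7.3): 1: 0.685714; 2: 0.504369.
By total probability, P(X < 7.3) = 0.26·0.685714 + 0.74·0.504369 = 0.551519.

0.5515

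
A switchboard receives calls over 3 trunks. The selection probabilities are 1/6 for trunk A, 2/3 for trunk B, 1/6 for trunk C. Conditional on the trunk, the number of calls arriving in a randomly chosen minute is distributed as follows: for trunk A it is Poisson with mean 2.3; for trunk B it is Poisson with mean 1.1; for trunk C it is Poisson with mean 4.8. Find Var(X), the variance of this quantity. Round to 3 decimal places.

Per component, A: μ=2.3, E[X²]=7.59; B: μ=1.1, E[X²]=2.31; C: μ=4.8, E[X²]=27.84.
E[X] = 0.166667·2.3 + 0.666667·1.1 + 0.166667·4.8 = 1.91667.
E[X²] = 0.166667·7.59 + 0.666667·2.31 + 0.166667·27.84 = 7.445.
Var(X) = E[X²] − (E[X])² = 7.445 − 3.67361 = 3.77139.

3.771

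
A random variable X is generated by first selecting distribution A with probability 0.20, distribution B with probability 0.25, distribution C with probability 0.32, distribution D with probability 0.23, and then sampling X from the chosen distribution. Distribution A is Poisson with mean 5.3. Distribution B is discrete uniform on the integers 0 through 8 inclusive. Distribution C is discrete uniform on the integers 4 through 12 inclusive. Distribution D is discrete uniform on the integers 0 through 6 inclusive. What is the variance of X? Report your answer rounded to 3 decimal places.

Per component, A: μ=5.3, E[X²]=33.39; B: μ=4, E[X²]=22.6667; C: μ=8, E[X²]=70.6667; D: μ=3, E[X²]=13.
E[X] = 0.2·5.3 + 0.25·4 + 0.32·8 + 0.23·3 = 5.31.
E[X²] = 0.2·33.39 + 0.25·22.6667 + 0.32·70.6667 + 0.23·13 = 37.948.
Var(X) = E[X²] − (E[X])² = 37.948 − 28.1961 = 9.7519.

9.752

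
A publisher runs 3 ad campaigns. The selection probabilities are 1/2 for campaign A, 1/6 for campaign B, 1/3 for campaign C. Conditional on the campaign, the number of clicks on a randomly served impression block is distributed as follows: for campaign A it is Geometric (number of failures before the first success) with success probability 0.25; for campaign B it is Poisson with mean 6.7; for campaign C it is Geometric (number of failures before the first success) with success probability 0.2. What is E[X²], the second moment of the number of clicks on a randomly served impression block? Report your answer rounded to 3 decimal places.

31.098

For each component E[X²] = Var + (mean)², giving A: 21; B: 51.59; C: 36.
Overall E[X²] = 0.5·21 + 0.166667·51.59 + 0.333333·36 = 31.0983.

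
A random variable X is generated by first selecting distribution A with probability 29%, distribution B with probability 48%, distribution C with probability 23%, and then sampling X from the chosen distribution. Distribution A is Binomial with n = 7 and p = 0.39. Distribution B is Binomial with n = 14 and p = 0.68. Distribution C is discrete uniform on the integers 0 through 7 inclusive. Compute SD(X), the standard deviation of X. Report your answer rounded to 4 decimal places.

3.6893

Per component, A: μ=2.73, E[X²]=9.1182; B: μ=9.52, E[X²]=93.6768; C: μ=3.5, E[X²]=17.5.
E[X] = 0.29·2.73 + 0.48·9.52 + 0.23·3.5 = 6.1663.
E[X²] = 0.29·9.1182 + 0.48·93.6768 + 0.23·17.5 = 51.6341.
Var(X) = E[X²] − (E[X])² = 51.6341 − 38.0233 = 13.6109.
SD(X) = √13.6109 = 3.68929.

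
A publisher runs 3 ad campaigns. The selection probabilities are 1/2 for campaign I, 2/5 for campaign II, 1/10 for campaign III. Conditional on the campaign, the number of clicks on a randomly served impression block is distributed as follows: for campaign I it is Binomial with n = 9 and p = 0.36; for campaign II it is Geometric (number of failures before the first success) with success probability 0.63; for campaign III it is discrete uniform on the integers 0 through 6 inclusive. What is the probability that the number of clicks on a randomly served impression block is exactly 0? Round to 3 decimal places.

Conditional on each campaign, P(X = 0): I: 0.0180144; II: 0.63; III: 0.142857.
By total probability, P(X = 0) = 0.5·0.0180144 + 0.4·0.63 + 0.1·0.142857 = 0.275293.

0.275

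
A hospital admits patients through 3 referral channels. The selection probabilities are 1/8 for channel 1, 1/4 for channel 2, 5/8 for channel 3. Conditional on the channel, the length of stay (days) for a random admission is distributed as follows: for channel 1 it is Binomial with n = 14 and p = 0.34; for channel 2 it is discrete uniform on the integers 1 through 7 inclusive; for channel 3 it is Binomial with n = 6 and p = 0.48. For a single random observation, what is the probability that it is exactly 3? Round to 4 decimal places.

0.2486

Conditional on each channel, P(X = 3): 1: 0.148089; 2: 0.142857; 3: 0.311002.
By total probability, P(X = 3) = 0.125·0.148089 + 0.25·0.142857 + 0.625·0.311002 = 0.248602.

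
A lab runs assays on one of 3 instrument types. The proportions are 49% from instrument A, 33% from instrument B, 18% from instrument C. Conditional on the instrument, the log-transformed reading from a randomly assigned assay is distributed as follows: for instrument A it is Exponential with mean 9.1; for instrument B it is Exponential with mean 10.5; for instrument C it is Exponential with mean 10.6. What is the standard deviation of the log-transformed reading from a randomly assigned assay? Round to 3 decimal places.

9.884

Per component, A: μ=9.1, E[X²]=165.62; B: μ=10.5, E[X²]=220.5; C: μ=10.6, E[X²]=224.72.
E[X] = 0.49·9.1 + 0.33·10.5 + 0.18·10.6 = 9.832.
E[X²] = 0.49·165.62 + 0.33·220.5 + 0.18·224.72 = 194.368.
Var(X) = E[X²] − (E[X])² = 194.368 − 96.6682 = 97.7002.
SD(X) = √97.7002 = 9.88434.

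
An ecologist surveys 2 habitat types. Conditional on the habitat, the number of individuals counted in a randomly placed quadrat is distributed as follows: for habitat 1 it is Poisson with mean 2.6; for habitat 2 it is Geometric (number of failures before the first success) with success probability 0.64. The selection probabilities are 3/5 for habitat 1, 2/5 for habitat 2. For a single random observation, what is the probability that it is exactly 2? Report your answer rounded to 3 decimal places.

0.184

Conditional on each habitat, P(X = 2): 1: 0.251045; 2: 0.082944.
By total probability, P(X = 2) = 0.6·0.251045 + 0.4·0.082944 = 0.183804.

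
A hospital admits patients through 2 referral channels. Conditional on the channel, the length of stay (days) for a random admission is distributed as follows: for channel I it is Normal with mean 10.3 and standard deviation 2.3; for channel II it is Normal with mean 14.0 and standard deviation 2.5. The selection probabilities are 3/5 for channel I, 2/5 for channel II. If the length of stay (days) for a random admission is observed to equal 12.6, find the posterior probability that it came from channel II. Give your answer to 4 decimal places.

Likelihoods f(12.6 | ·): I: 0.105205; II: 0.136418.
Posterior ∝ prior × likelihood. Numerator for II: 0.4·0.136418 = 0.0545673.
Normalizing constant: 0.6·0.105205 + 0.4·0.136418 = 0.11769.
P(II | observation) = 0.0545673 / 0.11769 = 0.463653.

0.4637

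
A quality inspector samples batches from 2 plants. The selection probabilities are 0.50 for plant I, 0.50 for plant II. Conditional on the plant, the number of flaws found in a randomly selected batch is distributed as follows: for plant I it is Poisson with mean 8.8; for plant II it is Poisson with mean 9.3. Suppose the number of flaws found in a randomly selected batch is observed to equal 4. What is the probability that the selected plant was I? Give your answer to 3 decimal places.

Likelihoods P(X=4 | ·): I: 0.0376641; II: 0.0284959.
Posterior ∝ prior × likelihood. Numerator for I: 0.5·0.0376641 = 0.0188321.
Normalizing constant: 0.5·0.0376641 + 0.5·0.0284959 = 0.03308.
P(I | observation) = 0.0188321 / 0.03308 = 0.569289.

0.569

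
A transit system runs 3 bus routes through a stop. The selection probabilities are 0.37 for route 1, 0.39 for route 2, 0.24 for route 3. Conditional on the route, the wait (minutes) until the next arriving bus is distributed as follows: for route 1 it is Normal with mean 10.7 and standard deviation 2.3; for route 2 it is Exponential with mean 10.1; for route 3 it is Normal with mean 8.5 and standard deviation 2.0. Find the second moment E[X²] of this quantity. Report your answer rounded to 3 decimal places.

For each component E[X²] = Var + (mean)², giving 1: 119.78; 2: 204.02; 3: 76.25.
Overall E[X²] = 0.37·119.78 + 0.39·204.02 + 0.24·76.25 = 142.186.

142.186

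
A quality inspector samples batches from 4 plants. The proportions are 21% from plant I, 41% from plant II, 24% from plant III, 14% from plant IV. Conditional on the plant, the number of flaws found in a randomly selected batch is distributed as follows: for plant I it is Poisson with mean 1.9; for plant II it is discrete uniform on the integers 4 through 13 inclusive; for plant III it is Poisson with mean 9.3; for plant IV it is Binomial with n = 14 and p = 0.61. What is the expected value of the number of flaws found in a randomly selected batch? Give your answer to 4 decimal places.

Component means — I: 1.9; II: 8.5; III: 9.3; IV: 8.54.
E[X] = 0.21·1.9 + 0.41·8.5 + 0.24·9.3 + 0.14·8.54 = 7.3116.

7.3116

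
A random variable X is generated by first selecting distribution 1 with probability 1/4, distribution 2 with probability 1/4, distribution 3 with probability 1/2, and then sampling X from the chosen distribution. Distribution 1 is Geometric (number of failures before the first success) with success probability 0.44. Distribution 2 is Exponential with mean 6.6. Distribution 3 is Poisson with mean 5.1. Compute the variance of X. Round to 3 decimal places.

Per component, 1: μ=1.27273, E[X²]=4.5124; 2: μ=6.6, E[X²]=87.12; 3: μ=5.1, E[X²]=31.11.
E[X] = 0.25·1.27273 + 0.25·6.6 + 0.5·5.1 = 4.51818.
E[X²] = 0.25·4.5124 + 0.25·87.12 + 0.5·31.11 = 38.4631.
Var(X) = E[X²] − (E[X])² = 38.4631 − 20.414 = 18.0491.

18.049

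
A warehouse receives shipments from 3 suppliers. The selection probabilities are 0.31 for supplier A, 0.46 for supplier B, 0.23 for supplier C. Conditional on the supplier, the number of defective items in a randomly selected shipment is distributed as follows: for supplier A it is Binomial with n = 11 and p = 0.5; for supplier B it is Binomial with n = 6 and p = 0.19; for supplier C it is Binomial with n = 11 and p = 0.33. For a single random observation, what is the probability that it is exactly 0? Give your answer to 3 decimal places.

Conditional on each supplier, P(X = 0): A: 0.000488281; B: 0.28243; C: 0.012213.
By total probability, P(X = 0) = 0.31·0.000488281 + 0.46·0.28243 + 0.23·0.012213 = 0.132878.

0.133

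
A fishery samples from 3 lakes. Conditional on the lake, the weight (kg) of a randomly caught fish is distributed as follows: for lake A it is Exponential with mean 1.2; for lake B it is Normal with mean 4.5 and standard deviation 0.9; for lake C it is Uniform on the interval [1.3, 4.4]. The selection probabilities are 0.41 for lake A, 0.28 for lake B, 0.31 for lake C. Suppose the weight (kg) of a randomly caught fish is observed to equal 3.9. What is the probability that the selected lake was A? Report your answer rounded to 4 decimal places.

Likelihoods f(3.9 | ·): A: 0.0323118; B: 0.354942; C: 0.322581.
Posterior ∝ prior × likelihood. Numerator for A: 0.41·0.0323118 = 0.0132479.
Normalizing constant: 0.41·0.0323118 + 0.28·0.354942 + 0.31·0.322581 = 0.212632.
P(A | observation) = 0.0132479 / 0.212632 = 0.0623042.

0.0623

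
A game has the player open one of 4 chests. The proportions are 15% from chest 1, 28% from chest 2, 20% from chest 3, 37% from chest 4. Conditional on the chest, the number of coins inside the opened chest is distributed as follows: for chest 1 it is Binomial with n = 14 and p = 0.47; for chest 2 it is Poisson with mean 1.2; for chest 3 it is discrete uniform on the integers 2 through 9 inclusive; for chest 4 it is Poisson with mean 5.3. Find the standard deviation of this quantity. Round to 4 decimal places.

Per component, 1: μ=6.58, E[X²]=46.7838; 2: μ=1.2, E[X²]=2.64; 3: μ=5.5, E[X²]=35.5; 4: μ=5.3, E[X²]=33.39.
E[X] = 0.15·6.58 + 0.28·1.2 + 0.2·5.5 + 0.37·5.3 = 4.384.
E[X²] = 0.15·46.7838 + 0.28·2.64 + 0.2·35.5 + 0.37·33.39 = 27.2111.
Var(X) = E[X²] − (E[X])² = 27.2111 − 19.2195 = 7.99161.
SD(X) = √7.99161 = 2.82694.

2.8269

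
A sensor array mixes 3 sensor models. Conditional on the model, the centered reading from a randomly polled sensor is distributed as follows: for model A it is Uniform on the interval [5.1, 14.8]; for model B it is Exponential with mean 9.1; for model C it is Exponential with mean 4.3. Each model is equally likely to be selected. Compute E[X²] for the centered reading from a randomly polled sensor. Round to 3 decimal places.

For each component E[X²] = Var + (mean)², giving A: 106.843; B: 165.62; C: 36.98.
Overall E[X²] = 0.333333·106.843 + 0.333333·165.62 + 0.333333·36.98 = 103.148.

103.148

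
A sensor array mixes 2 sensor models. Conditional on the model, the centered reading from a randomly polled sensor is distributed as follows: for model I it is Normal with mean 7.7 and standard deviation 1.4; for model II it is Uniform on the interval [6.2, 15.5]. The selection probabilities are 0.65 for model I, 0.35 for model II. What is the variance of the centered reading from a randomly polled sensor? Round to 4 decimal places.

6.0540

Per component, I: μ=7.7, E[X²]=61.25; II: μ=10.85, E[X²]=124.93.
E[X] = 0.65·7.7 + 0.35·10.85 = 8.8025.
E[X²] = 0.65·61.25 + 0.35·124.93 = 83.538.
Var(X) = E[X²] − (E[X])² = 83.538 − 77.484 = 6.05399.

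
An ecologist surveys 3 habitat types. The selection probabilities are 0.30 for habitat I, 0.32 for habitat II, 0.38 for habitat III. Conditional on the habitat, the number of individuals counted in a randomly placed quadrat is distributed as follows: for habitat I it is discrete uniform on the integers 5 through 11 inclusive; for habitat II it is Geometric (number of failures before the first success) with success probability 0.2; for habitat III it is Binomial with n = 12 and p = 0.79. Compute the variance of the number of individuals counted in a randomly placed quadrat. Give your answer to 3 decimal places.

13.794

Per component, I: μ=8, E[X²]=68; II: μ=4, E[X²]=36; III: μ=9.48, E[X²]=91.8612.
E[X] = 0.3·8 + 0.32·4 + 0.38·9.48 = 7.2824.
E[X²] = 0.3·68 + 0.32·36 + 0.38·91.8612 = 66.8273.
Var(X) = E[X²] − (E[X])² = 66.8273 − 53.0333 = 13.7939.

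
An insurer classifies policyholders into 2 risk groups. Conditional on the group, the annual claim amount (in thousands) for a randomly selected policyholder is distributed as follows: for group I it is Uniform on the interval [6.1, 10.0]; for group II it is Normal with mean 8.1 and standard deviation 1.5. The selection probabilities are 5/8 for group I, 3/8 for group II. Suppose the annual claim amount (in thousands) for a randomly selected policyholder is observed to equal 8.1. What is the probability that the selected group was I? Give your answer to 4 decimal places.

Likelihoods f(8.1 | ·): I: 0.25641; II: 0.265962.
Posterior ∝ prior × likelihood. Numerator for I: 0.625·0.25641 = 0.160256.
Normalizing constant: 0.625·0.25641 + 0.375·0.265962 = 0.259992.
P(I | observation) = 0.160256 / 0.259992 = 0.61639.

0.6164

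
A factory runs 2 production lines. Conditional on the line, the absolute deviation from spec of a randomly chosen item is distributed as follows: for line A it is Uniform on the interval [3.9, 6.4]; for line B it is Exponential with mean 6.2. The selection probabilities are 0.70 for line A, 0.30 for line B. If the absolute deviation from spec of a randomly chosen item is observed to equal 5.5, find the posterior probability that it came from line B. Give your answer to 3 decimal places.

Likelihoods f(5.5 | ·): A: 0.4; B: 0.0664274.
Posterior ∝ prior × likelihood. Numerator for B: 0.3·0.0664274 = 0.0199282.
Normalizing constant: 0.7·0.4 + 0.3·0.0664274 = 0.299928.
P(B | observation) = 0.0199282 / 0.299928 = 0.0664433.

0.066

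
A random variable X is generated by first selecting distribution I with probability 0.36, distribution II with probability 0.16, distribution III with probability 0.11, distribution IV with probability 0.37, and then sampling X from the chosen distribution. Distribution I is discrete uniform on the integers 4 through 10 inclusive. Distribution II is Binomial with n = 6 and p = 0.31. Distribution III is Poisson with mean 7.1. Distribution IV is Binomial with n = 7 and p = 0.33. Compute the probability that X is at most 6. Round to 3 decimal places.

0.732

Conditional on each component, P(X ≤ 6): I: 0.428571; II: 1; III: 0.43492; IV: 0.999574.
By total probability, P(X ≤ 6) = 0.36·0.428571 + 0.16·1 + 0.11·0.43492 + 0.37·0.999574 = 0.731969.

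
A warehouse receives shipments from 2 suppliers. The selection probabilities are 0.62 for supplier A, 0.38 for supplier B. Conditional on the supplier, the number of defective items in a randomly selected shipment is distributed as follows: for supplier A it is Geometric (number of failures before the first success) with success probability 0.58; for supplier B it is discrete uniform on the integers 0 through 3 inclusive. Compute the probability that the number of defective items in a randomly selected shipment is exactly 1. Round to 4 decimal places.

0.2460

Conditional on each supplier, P(X = 1): A: 0.2436; B: 0.25.
By total probability, P(X = 1) = 0.62·0.2436 + 0.38·0.25 = 0.246032.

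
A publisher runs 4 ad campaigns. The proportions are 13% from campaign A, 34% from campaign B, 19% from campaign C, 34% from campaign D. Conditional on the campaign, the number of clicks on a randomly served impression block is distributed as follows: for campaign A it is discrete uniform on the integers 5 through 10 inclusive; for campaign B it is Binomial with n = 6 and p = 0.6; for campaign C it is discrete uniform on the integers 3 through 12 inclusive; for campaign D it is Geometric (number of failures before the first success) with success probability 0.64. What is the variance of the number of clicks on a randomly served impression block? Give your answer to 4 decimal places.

10.6929

Per component, A: μ=7.5, E[X²]=59.1667; B: μ=3.6, E[X²]=14.4; C: μ=7.5, E[X²]=64.5; D: μ=0.5625, E[X²]=1.19531.
E[X] = 0.13·7.5 + 0.34·3.6 + 0.19·7.5 + 0.34·0.5625 = 3.81525.
E[X²] = 0.13·59.1667 + 0.34·14.4 + 0.19·64.5 + 0.34·1.19531 = 25.2491.
Var(X) = E[X²] − (E[X])² = 25.2491 − 14.5561 = 10.6929.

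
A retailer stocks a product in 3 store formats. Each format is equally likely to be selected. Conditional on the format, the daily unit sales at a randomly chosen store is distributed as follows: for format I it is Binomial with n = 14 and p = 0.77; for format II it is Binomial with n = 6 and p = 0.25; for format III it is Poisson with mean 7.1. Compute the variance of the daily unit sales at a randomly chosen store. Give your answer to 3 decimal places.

18.126

Per component, I: μ=10.78, E[X²]=118.688; II: μ=1.5, E[X²]=3.375; III: μ=7.1, E[X²]=57.51.
E[X] = 0.333333·10.78 + 0.333333·1.5 + 0.333333·7.1 = 6.46.
E[X²] = 0.333333·118.688 + 0.333333·3.375 + 0.333333·57.51 = 59.8576.
Var(X) = E[X²] − (E[X])² = 59.8576 − 41.7316 = 18.126.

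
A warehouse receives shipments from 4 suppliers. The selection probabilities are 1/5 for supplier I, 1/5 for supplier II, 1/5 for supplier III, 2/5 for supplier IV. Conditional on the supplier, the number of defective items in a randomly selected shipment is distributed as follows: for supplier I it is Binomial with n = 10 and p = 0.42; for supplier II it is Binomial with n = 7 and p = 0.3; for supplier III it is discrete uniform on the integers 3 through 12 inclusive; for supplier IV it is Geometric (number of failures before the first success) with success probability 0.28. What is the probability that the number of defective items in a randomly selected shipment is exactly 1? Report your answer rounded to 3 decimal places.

0.136

Conditional on each supplier, P(X = 1): I: 0.0311962; II: 0.247063; III: 0; IV: 0.2016.
By total probability, P(X = 1) = 0.2·0.0311962 + 0.2·0.247063 + 0.2·0 + 0.4·0.2016 = 0.136292.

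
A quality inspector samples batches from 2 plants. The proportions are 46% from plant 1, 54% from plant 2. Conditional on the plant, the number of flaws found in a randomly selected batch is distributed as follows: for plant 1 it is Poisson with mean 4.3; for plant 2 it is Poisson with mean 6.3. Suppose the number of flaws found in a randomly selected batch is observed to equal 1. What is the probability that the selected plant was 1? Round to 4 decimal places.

Likelihoods P(X=1 | ·): 1: 0.0583448; 2: 0.0115687.
Posterior ∝ prior × likelihood. Numerator for 1: 0.46·0.0583448 = 0.0268386.
Normalizing constant: 0.46·0.0583448 + 0.54·0.0115687 = 0.0330857.
P(1 | observation) = 0.0268386 / 0.0330857 = 0.811184.

0.8112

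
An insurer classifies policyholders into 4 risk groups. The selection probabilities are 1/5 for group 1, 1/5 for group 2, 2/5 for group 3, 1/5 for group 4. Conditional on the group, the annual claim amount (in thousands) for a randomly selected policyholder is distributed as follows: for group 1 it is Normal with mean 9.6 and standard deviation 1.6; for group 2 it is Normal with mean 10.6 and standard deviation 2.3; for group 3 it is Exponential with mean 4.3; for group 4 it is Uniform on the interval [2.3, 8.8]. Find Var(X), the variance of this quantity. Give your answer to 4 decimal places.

Per component, 1: μ=9.6, E[X²]=94.72; 2: μ=10.6, E[X²]=117.65; 3: μ=4.3, E[X²]=36.98; 4: μ=5.55, E[X²]=34.3233.
E[X] = 0.2·9.6 + 0.2·10.6 + 0.4·4.3 + 0.2·5.55 = 6.87.
E[X²] = 0.2·94.72 + 0.2·117.65 + 0.4·36.98 + 0.2·34.3233 = 64.1307.
Var(X) = E[X²] − (E[X])² = 64.1307 − 47.1969 = 16.9338.

16.9338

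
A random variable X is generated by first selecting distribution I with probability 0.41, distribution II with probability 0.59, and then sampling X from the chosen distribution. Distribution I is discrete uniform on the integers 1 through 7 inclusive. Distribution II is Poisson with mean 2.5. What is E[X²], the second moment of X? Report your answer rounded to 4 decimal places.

For each component E[X²] = Var + (mean)², giving I: 20; II: 8.75.
Overall E[X²] = 0.41·20 + 0.59·8.75 = 13.3625.

13.3625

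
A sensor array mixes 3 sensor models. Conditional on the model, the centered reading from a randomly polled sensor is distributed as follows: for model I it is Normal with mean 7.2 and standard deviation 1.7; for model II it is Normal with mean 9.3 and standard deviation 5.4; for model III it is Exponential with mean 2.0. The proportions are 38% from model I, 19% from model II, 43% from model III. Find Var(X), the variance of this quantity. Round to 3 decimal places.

17.449

Per component, I: μ=7.2, E[X²]=54.73; II: μ=9.3, E[X²]=115.65; III: μ=2, E[X²]=8.
E[X] = 0.38·7.2 + 0.19·9.3 + 0.43·2 = 5.363.
E[X²] = 0.38·54.73 + 0.19·115.65 + 0.43·8 = 46.2109.
Var(X) = E[X²] − (E[X])² = 46.2109 − 28.7618 = 17.4491.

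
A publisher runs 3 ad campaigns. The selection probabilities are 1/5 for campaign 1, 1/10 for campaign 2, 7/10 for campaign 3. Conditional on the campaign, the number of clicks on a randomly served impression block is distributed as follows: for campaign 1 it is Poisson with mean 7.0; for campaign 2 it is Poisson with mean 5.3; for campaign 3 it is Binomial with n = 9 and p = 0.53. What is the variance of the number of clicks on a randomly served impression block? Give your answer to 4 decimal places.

4.2730

Per component, 1: μ=7, E[X²]=56; 2: μ=5.3, E[X²]=33.39; 3: μ=4.77, E[X²]=24.9948.
E[X] = 0.2·7 + 0.1·5.3 + 0.7·4.77 = 5.269.
E[X²] = 0.2·56 + 0.1·33.39 + 0.7·24.9948 = 32.0354.
Var(X) = E[X²] − (E[X])² = 32.0354 − 27.7624 = 4.273.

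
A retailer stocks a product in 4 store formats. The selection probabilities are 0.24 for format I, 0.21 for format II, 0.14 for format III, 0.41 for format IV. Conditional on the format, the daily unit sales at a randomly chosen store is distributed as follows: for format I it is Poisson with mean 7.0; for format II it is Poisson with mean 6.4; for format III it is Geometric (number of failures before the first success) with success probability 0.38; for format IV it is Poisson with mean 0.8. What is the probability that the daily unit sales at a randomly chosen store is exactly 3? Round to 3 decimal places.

0.056

Conditional on each format, P(X = 3): I: 0.0521293; II: 0.0725945; III: 0.0905646; IV: 0.0383427.
By total probability, P(X = 3) = 0.24·0.0521293 + 0.21·0.0725945 + 0.14·0.0905646 + 0.41·0.0383427 = 0.0561554.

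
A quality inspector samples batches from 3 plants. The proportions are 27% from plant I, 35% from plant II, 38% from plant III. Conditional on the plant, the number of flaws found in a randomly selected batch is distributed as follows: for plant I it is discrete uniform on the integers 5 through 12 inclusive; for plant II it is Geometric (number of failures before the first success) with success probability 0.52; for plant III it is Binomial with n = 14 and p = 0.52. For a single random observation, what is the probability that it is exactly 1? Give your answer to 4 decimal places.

0.0876

Conditional on each plant, P(X = 1): I: 0; II: 0.2496; III: 0.000522718.
By total probability, P(X = 1) = 0.27·0 + 0.35·0.2496 + 0.38·0.000522718 = 0.0875586.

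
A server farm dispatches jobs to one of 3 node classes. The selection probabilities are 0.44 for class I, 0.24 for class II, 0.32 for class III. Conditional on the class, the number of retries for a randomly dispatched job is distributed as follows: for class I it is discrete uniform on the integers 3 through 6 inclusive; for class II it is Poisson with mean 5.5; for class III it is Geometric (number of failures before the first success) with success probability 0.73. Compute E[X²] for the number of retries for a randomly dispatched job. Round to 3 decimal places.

18.246

For each component E[X²] = Var + (mean)², giving I: 21.5; II: 35.75; III: 0.64346.
Overall E[X²] = 0.44·21.5 + 0.24·35.75 + 0.32·0.64346 = 18.2459.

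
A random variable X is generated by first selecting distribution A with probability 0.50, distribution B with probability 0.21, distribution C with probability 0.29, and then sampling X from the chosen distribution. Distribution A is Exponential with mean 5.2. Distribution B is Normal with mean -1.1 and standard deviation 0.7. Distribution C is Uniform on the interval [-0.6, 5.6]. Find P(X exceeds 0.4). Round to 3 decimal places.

0.710

Conditional on each component, P(X > 0.4): A: 0.925961; B: 0.0160623; C: 0.83871.
By total probability, P(X > 0.4) = 0.5·0.925961 + 0.21·0.0160623 + 0.29·0.83871 = 0.709579.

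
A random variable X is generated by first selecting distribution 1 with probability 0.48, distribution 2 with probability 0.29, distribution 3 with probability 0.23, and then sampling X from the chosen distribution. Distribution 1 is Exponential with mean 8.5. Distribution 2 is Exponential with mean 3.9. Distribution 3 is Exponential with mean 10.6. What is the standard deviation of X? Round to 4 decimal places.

8.4475

Per component, 1: μ=8.5, E[X²]=144.5; 2: μ=3.9, E[X²]=30.42; 3: μ=10.6, E[X²]=224.72.
E[X] = 0.48·8.5 + 0.29·3.9 + 0.23·10.6 = 7.649.
E[X²] = 0.48·144.5 + 0.29·30.42 + 0.23·224.72 = 129.867.
Var(X) = E[X²] − (E[X])² = 129.867 − 58.5072 = 71.3602.
SD(X) = √71.3602 = 8.4475.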